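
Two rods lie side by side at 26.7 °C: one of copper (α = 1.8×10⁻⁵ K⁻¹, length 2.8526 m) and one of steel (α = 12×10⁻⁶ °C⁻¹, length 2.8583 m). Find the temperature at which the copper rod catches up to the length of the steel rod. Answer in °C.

Equal length when α₁L₁ΔT − α₂L₂ΔT = L₂ − L₁ = 5.70×10⁻³ m
α₁L₁ = 5.13468×10⁻⁵, α₂L₂ = 3.42996×10⁻⁵ → Δ(αL) = 1.70472×10⁻⁵ m/K
ΔT = 5.70×10⁻³ / 1.70472×10⁻⁵ = 334.366 K, so T = 26.7 + 334.366 = 361.066 °C

T = 361.1 °C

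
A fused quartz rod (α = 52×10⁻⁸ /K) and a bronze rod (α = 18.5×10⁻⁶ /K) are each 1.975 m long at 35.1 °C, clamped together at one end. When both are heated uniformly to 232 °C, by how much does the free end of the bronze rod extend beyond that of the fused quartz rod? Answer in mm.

ΔT = 196.9 K
fused quartz: ΔL = 52×10⁻⁸ × 1.975 m × 196.9 = 2.0222×10⁻⁴ m = 0.20222 mm
bronze: ΔL = 18.5×10⁻⁶ × 1.975 m × 196.9 = 7.1942×10⁻³ m = 7.1942 mm
difference = 7.1942 − 0.20222 = 6.99198 mm

6.99 mm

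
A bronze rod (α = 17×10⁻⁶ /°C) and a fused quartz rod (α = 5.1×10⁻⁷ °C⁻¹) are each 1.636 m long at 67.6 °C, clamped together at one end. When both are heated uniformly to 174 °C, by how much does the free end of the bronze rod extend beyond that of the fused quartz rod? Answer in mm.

ΔT = 106.4 K
bronze: ΔL = 17×10⁻⁶ × 1.636 m × 106.4 = 2.9592×10⁻³ m = 2.9592 mm
fused quartz: ΔL = 5.1×10⁻⁷ × 1.636 m × 106.4 = 8.8776×10⁻⁵ m = 0.088776 mm
difference = 2.9592 − 0.088776 = 2.870424 mm

2.87 mm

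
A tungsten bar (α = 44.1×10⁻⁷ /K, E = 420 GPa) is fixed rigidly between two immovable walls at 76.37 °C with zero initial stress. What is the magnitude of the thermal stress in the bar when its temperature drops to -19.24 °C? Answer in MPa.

Fully constrained: the free strain ε = αΔT is blocked, so σ = Eε = EαΔT.
|ΔT| = 95.61 K
σ = 420×10⁹ × 44.1×10⁻⁷ × 95.61 = 1.77×10⁸ Pa

σ = 177 MPa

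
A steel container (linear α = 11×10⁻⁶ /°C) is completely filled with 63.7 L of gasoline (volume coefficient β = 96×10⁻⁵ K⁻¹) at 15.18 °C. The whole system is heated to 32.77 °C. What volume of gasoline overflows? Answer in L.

1.04 L

The container also expands: β_container ≈ 3α = 3.3×10⁻⁵ /K
Net overflow = V₀(β_liq − 3α_cont)ΔT
β − 3α = 9.60×10⁻⁴ − 3.3×10⁻⁵ = 9.27×10⁻⁴ /K; ΔT = 17.59 K
ΔV = 63.7 × 9.27×10⁻⁴ × 17.59 = 1.04 L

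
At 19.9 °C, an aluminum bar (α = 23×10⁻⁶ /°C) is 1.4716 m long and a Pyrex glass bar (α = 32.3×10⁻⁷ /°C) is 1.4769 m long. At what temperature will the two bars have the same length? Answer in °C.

T = 202.2 °C

Equal length when α₁L₁ΔT − α₂L₂ΔT = L₂ − L₁ = 5.30×10⁻³ m
α₁L₁ = 3.38468×10⁻⁵, α₂L₂ = 4.770387×10⁻⁶ → Δ(αL) = 2.9076413×10⁻⁵ m/K
ΔT = 5.30×10⁻³ / 2.9076413×10⁻⁵ = 182.278 K, so T = 19.9 + 182.278 = 202.178 °C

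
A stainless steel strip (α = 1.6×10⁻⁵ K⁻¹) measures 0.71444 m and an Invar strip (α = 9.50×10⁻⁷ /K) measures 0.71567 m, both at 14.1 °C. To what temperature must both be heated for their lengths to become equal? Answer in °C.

L₁(1 + α₁ΔT) = L₂(1 + α₂ΔT) ⇒ ΔT = (L₂ − L₁)/(α₁L₁ − α₂L₂)
L₂ − L₁ = 0.71567 − 0.71444 = 1.23×10⁻³ m
α₁L₁ − α₂L₂ = 1.6×10⁻⁵×0.71444 − 9.50×10⁻⁷×0.71567 = 1.07511535×10⁻⁵ m/K
ΔT = 1.23×10⁻³ / 1.07511535×10⁻⁵ = 114.406 K
T = 14.1 + 114.406 = 128.506 °C

T = 128.5 °C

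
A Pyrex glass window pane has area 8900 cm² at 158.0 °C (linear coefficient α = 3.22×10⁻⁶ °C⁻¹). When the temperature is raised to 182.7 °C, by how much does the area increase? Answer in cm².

Area coefficient ≈ 2α; |ΔT| = 24.7 K
ΔA = 2αA₀ΔT = 2(3.22×10⁻⁶)(8900)(24.7) = 1.42 cm²

ΔA = 1.42 cm²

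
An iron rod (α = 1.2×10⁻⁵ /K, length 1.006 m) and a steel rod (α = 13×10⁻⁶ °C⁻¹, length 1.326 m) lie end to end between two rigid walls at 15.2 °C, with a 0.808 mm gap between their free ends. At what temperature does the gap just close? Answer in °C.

α₁L₁ = 1.2072×10⁻⁵ m/K, α₂L₂ = 1.7238×10⁻⁵ m/K → total 2.931×10⁻⁵ m/K
ΔT = g/(α₁L₁+α₂L₂) = 8.08×10⁻⁴ / 2.931×10⁻⁵ = 27.567 K
T = 15.2 + 27.567 = 42.767 °C

T = 42.8 °C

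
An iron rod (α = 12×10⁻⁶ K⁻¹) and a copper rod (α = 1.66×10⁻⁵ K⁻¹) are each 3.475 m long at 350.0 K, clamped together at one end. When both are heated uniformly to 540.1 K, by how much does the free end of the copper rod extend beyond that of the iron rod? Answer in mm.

3.04 mm

ΔT = 190.1 K
iron: ΔL = 12×10⁻⁶ × 3.475 m × 190.1 = 7.9272×10⁻³ m = 7.9272 mm
copper: ΔL = 1.66×10⁻⁵ × 3.475 m × 190.1 = 1.0966×10⁻² m = 10.966 mm
difference = 10.966 − 7.9272 = 3.0388 mm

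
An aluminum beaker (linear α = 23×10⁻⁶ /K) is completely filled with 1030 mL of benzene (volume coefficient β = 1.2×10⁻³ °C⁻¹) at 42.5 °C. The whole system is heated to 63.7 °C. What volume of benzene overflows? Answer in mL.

The beaker also expands: β_container ≈ 3α = 6.9×10⁻⁵ /K
Net overflow = V₀(β_liq − 3α_cont)ΔT
β − 3α = 1.20×10⁻³ − 6.9×10⁻⁵ = 1.131×10⁻³ /K; ΔT = 21.2 K
ΔV = 1030 × 1.131×10⁻³ × 21.2 = 24.7 mL

24.7 mL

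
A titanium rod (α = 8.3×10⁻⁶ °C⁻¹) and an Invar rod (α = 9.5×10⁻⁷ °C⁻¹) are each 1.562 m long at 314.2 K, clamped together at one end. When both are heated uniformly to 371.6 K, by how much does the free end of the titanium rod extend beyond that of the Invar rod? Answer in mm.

0.659 mm

ΔT = 57.4 K
titanium: ΔL = 8.3×10⁻⁶ × 1.562 m × 57.4 = 7.4417×10⁻⁴ m = 0.74417 mm
Invar: ΔL = 9.5×10⁻⁷ × 1.562 m × 57.4 = 8.5176×10⁻⁵ m = 0.085176 mm
difference = 0.74417 − 0.085176 = 0.658994 mm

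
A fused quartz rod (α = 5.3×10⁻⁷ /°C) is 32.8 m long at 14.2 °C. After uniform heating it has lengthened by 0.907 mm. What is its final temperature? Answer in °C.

ΔL = αL₀ΔT ⇒ ΔT = ΔL / (αL₀)
ΔT = 0.907×10⁻³ m / (5.3×10⁻⁷ × 32.8 m) = 52.174 K
T = 14.2 + 52.174 = 66.374 °C

T = 66.4 °C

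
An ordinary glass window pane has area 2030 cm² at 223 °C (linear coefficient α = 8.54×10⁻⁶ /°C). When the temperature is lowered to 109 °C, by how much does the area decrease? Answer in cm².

ΔA = 3.95 cm²

Area coefficient ≈ 2α; |ΔT| = 114 K
ΔA = 2αA₀ΔT = 2(8.54×10⁻⁶)(2030)(114) = 3.95 cm²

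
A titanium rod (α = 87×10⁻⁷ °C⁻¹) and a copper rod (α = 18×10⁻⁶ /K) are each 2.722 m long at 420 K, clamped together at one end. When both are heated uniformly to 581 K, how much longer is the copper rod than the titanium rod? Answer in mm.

4.08 mm

ΔT = 161 K
titanium: ΔL = 87×10⁻⁷ × 2.722 m × 161 = 3.8127×10⁻³ m = 3.8127 mm
copper: ΔL = 18×10⁻⁶ × 2.722 m × 161 = 7.8884×10⁻³ m = 7.8884 mm
difference = 7.8884 − 3.8127 = 4.0757 mm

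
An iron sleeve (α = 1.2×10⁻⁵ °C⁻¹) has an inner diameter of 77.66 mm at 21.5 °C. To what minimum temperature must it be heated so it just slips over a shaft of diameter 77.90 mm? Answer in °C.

T = 279 °C

Required Δd = 77.90 − 77.66 = 0.24 mm
Δd = αd₀ΔT ⇒ ΔT = Δd/(αd₀) = 0.24 / (1.2×10⁻⁵ × 77.66) = 257.53 K
T_min = 21.5 + 257.53 = 279.03 °C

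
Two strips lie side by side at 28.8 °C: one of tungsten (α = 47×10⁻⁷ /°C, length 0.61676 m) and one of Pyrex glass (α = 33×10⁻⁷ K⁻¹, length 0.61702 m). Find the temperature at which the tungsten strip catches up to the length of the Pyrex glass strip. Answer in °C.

L₁(1 + α₁ΔT) = L₂(1 + α₂ΔT) ⇒ ΔT = (L₂ − L₁)/(α₁L₁ − α₂L₂)
L₂ − L₁ = 0.61702 − 0.61676 = 2.60×10⁻⁴ m
α₁L₁ − α₂L₂ = 47×10⁻⁷×0.61676 − 33×10⁻⁷×0.61702 = 8.62606×10⁻⁷ m/K
ΔT = 2.60×10⁻⁴ / 8.62606×10⁻⁷ = 301.412 K
T = 28.8 + 301.412 = 330.212 °C

T = 330.2 °C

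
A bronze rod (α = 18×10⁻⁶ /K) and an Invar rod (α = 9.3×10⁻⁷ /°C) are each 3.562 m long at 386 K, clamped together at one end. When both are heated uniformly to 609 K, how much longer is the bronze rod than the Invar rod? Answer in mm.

13.6 mm

ΔT = 223 K
bronze: ΔL = 18×10⁻⁶ × 3.562 m × 223 = 1.4298×10⁻² m = 14.298 mm
Invar: ΔL = 9.3×10⁻⁷ × 3.562 m × 223 = 7.3872×10⁻⁴ m = 0.73872 mm
difference = 14.298 − 0.73872 = 13.55928 mm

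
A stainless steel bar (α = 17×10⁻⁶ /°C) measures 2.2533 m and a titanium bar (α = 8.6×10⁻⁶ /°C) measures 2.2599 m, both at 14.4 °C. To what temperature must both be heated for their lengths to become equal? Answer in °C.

T = 364.1 °C

Equal length when α₁L₁ΔT − α₂L₂ΔT = L₂ − L₁ = 6.60×10⁻³ m
α₁L₁ = 3.83061×10⁻⁵, α₂L₂ = 1.943514×10⁻⁵ → Δ(αL) = 1.887096×10⁻⁵ m/K
ΔT = 6.60×10⁻³ / 1.887096×10⁻⁵ = 349.744 K, so T = 14.4 + 349.744 = 364.144 °C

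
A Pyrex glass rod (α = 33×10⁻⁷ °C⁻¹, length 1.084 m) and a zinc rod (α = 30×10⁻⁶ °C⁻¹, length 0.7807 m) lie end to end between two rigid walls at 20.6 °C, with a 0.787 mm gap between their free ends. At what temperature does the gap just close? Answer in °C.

Gap closes when ΔL₁ + ΔL₂ = 0.787 mm = 7.87×10⁻⁴ m
(α₁L₁ + α₂L₂)ΔT = g
α₁L₁ + α₂L₂ = 33×10⁻⁷×1.084 + 30×10⁻⁶×0.7807 = 2.69982×10⁻⁵ m/K
ΔT = 7.87×10⁻⁴ / 2.69982×10⁻⁵ = 29.150 K
T = 20.6 + 29.150 = 49.750 °C

T = 49.8 °C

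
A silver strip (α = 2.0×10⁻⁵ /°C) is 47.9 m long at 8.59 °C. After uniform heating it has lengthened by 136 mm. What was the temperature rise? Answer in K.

ΔT = 142 K

ΔL = αL₀ΔT ⇒ ΔT = ΔL / (αL₀)
ΔT = 136×10⁻³ m / (2.0×10⁻⁵ × 47.9 m) = 141.96 K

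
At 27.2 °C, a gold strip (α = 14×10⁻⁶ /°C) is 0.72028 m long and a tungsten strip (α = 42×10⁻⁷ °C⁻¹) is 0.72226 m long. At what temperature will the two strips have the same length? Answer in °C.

L₁(1 + α₁ΔT) = L₂(1 + α₂ΔT) ⇒ ΔT = (L₂ − L₁)/(α₁L₁ − α₂L₂)
L₂ − L₁ = 0.72226 − 0.72028 = 1.98×10⁻³ m
α₁L₁ − α₂L₂ = 14×10⁻⁶×0.72028 − 42×10⁻⁷×0.72226 = 7.050428×10⁻⁶ m/K
ΔT = 1.98×10⁻³ / 7.050428×10⁻⁶ = 280.834 K
T = 27.2 + 280.834 = 308.034 °C

T = 308.0 °C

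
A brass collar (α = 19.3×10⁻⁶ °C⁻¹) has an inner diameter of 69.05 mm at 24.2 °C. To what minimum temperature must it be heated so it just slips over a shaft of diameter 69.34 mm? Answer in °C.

T = 242 °C

Required Δd = 69.34 − 69.05 = 0.29 mm
Δd = αd₀ΔT ⇒ ΔT = Δd/(αd₀) = 0.29 / (19.3×10⁻⁶ × 69.05) = 217.61 K
T_min = 24.2 + 217.61 = 241.81 °C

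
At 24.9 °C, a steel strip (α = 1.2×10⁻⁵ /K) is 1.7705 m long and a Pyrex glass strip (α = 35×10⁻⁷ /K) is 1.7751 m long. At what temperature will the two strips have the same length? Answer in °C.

Equal length when α₁L₁ΔT − α₂L₂ΔT = L₂ − L₁ = 4.60×10⁻³ m
α₁L₁ = 2.1246×10⁻⁵, α₂L₂ = 6.21285×10⁻⁶ → Δ(αL) = 1.503315×10⁻⁵ m/K
ΔT = 4.60×10⁻³ / 1.503315×10⁻⁵ = 305.990 K, so T = 24.9 + 305.990 = 330.890 °C

T = 330.9 °C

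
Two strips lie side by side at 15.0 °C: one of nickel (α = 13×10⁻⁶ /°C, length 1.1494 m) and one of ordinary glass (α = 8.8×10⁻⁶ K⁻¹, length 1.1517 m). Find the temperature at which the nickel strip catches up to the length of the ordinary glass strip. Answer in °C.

T = 493.4 °C

Equal length when α₁L₁ΔT − α₂L₂ΔT = L₂ − L₁ = 2.30×10⁻³ m
α₁L₁ = 1.49422×10⁻⁵, α₂L₂ = 1.013496×10⁻⁵ → Δ(αL) = 4.80724×10⁻⁶ m/K
ΔT = 2.30×10⁻³ / 4.80724×10⁻⁶ = 478.445 K, so T = 15.0 + 478.445 = 493.445 °C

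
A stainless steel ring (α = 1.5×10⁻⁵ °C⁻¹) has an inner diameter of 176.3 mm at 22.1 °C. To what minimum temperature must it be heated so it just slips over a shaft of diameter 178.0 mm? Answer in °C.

T = 665 °C

Required Δd = 178.0 − 176.3 = 1.7 mm
Δd = αd₀ΔT ⇒ ΔT = Δd/(αd₀) = 1.7 / (1.5×10⁻⁵ × 176.3) = 642.84 K
T_min = 22.1 + 642.84 = 664.94 °C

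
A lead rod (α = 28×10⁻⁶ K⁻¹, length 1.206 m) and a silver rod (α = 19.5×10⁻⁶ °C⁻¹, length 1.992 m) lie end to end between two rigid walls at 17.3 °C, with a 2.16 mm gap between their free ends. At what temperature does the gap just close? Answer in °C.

α₁L₁ = 3.3768×10⁻⁵ m/K, α₂L₂ = 3.8844×10⁻⁵ m/K → total 7.2612×10⁻⁵ m/K
ΔT = g/(α₁L₁+α₂L₂) = 2.16×10⁻³ / 7.2612×10⁻⁵ = 29.747 K
T = 17.3 + 29.747 = 47.047 °C

T = 47.0 °C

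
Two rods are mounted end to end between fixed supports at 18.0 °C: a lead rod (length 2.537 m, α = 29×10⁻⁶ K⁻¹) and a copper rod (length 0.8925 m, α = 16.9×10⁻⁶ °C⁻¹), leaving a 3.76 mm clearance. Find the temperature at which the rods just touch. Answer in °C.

Gap closes when ΔL₁ + ΔL₂ = 3.76 mm = 3.76×10⁻³ m
(α₁L₁ + α₂L₂)ΔT = g
α₁L₁ + α₂L₂ = 29×10⁻⁶×2.537 + 16.9×10⁻⁶×0.8925 = 8.865625×10⁻⁵ m/K
ΔT = 3.76×10⁻³ / 8.865625×10⁻⁵ = 42.411 K
T = 18.0 + 42.411 = 60.411 °C

T = 60.4 °C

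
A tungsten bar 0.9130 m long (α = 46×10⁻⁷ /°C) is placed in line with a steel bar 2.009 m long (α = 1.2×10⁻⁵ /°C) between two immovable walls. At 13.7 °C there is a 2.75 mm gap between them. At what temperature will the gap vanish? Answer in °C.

α₁L₁ = 4.1998×10⁻⁶ m/K, α₂L₂ = 2.4108×10⁻⁵ m/K → total 2.83078×10⁻⁵ m/K
ΔT = g/(α₁L₁+α₂L₂) = 2.75×10⁻³ / 2.83078×10⁻⁵ = 97.15 K
T = 13.7 + 97.15 = 110.85 °C

T = 111 °C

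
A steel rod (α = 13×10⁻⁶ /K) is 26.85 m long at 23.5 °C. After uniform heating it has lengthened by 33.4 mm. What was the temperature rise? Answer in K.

ΔT = 95.7 K

ΔL = αL₀ΔT ⇒ ΔT = ΔL / (αL₀)
ΔT = 33.4×10⁻³ m / (13×10⁻⁶ × 26.85 m) = 95.688 K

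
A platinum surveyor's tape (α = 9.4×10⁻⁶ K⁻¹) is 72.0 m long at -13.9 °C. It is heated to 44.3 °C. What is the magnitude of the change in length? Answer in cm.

ΔL = 3.94 cm

|ΔT| = |44.3 − (-13.9)| = 58.2 K
ΔL = αL₀ΔT = (9.4×10⁻⁶)(72.0)(58.2) = 3.94×10⁻² m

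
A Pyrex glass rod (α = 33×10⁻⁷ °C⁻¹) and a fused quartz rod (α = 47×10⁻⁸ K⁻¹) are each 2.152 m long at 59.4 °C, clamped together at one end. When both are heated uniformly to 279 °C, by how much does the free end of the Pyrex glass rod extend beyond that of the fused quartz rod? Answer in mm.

1.34 mm

ΔT = 219.6 K
Pyrex glass: ΔL = 33×10⁻⁷ × 2.152 m × 219.6 = 1.5595×10⁻³ m = 1.5595 mm
fused quartz: ΔL = 47×10⁻⁸ × 2.152 m × 219.6 = 2.2211×10⁻⁴ m = 0.22211 mm
difference = 1.5595 − 0.22211 = 1.33739 mm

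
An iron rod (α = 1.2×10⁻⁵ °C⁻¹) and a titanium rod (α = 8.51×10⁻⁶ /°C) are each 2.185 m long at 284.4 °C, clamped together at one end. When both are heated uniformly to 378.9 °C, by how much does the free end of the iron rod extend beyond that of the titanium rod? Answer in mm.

ΔT = 94.5 K
iron: ΔL = 1.2×10⁻⁵ × 2.185 m × 94.5 = 2.4778×10⁻³ m = 2.4778 mm
titanium: ΔL = 8.51×10⁻⁶ × 2.185 m × 94.5 = 1.7572×10⁻³ m = 1.7572 mm
difference = 2.4778 − 1.7572 = 0.7206 mm

0.721 mm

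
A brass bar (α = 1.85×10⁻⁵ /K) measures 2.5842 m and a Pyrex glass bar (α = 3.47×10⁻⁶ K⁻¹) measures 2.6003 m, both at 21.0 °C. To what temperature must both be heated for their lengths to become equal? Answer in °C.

T = 436.1 °C

Equal length when α₁L₁ΔT − α₂L₂ΔT = L₂ − L₁ = 1.61×10⁻² m
α₁L₁ = 4.78077×10⁻⁵, α₂L₂ = 9.023041×10⁻⁶ → Δ(αL) = 3.8784659×10⁻⁵ m/K
ΔT = 1.61×10⁻² / 3.8784659×10⁻⁵ = 415.113 K, so T = 21.0 + 415.113 = 436.113 °C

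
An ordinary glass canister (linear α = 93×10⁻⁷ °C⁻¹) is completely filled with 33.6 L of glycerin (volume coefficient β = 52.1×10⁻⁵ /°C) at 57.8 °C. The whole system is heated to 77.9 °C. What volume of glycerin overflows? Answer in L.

0.333 L

The canister also expands: β_container ≈ 3α = 2.79×10⁻⁵ /K
Net overflow = V₀(β_liq − 3α_cont)ΔT
β − 3α = 5.21×10⁻⁴ − 2.79×10⁻⁵ = 4.931×10⁻⁴ /K; ΔT = 20.1 K
ΔV = 33.6 × 4.931×10⁻⁴ × 20.1 = 0.333 L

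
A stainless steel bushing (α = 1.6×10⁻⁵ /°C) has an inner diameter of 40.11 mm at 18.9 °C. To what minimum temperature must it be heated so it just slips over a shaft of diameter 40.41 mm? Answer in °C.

Required Δd = 40.41 − 40.11 = 0.30 mm
Δd = αd₀ΔT ⇒ ΔT = Δd/(αd₀) = 0.30 / (1.6×10⁻⁵ × 40.11) = 467.46 K
T_min = 18.9 + 467.46 = 486.36 °C

T = 486 °C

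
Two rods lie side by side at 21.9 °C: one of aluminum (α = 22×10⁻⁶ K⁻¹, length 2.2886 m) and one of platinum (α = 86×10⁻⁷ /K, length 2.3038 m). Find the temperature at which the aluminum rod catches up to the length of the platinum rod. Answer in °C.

L₁(1 + α₁ΔT) = L₂(1 + α₂ΔT) ⇒ ΔT = (L₂ − L₁)/(α₁L₁ − α₂L₂)
L₂ − L₁ = 2.3038 − 2.2886 = 1.52×10⁻² m
α₁L₁ − α₂L₂ = 22×10⁻⁶×2.2886 − 86×10⁻⁷×2.3038 = 3.053652×10⁻⁵ m/K
ΔT = 1.52×10⁻² / 3.053652×10⁻⁵ = 497.765 K
T = 21.9 + 497.765 = 519.665 °C

T = 519.7 °C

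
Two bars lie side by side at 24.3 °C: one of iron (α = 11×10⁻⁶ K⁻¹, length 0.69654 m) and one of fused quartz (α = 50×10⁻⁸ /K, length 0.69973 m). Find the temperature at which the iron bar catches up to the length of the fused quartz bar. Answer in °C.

T = 460.6 °C

L₁(1 + α₁ΔT) = L₂(1 + α₂ΔT) ⇒ ΔT = (L₂ − L₁)/(α₁L₁ − α₂L₂)
L₂ − L₁ = 0.69973 − 0.69654 = 3.19×10⁻³ m
α₁L₁ − α₂L₂ = 11×10⁻⁶×0.69654 − 50×10⁻⁸×0.69973 = 7.312075×10⁻⁶ m/K
ΔT = 3.19×10⁻³ / 7.312075×10⁻⁶ = 436.265 K
T = 24.3 + 436.265 = 460.565 °C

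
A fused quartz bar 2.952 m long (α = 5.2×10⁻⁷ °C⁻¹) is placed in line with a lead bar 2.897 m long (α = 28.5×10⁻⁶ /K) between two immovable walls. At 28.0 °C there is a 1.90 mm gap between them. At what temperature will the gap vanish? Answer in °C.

T = 50.6 °C

α₁L₁ = 1.53504×10⁻⁶ m/K, α₂L₂ = 8.25645×10⁻⁵ m/K → total 8.409954×10⁻⁵ m/K
ΔT = g/(α₁L₁+α₂L₂) = 1.90×10⁻³ / 8.409954×10⁻⁵ = 22.592 K
T = 28.0 + 22.592 = 50.592 °C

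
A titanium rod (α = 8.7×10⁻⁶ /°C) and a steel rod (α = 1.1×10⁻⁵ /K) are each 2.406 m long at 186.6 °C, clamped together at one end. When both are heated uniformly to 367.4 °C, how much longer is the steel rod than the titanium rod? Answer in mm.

ΔT = 180.8 K
titanium: ΔL = 8.7×10⁻⁶ × 2.406 m × 180.8 = 3.7845×10⁻³ m = 3.7845 mm
steel: ΔL = 1.1×10⁻⁵ × 2.406 m × 180.8 = 4.7851×10⁻³ m = 4.7851 mm
difference = 4.7851 − 3.7845 = 1.0006 mm

1.00 mm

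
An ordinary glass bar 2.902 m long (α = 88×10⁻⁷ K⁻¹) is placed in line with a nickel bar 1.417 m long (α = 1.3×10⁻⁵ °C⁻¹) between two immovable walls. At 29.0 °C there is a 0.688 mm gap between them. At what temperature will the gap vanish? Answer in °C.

T = 44.7 °C

α₁L₁ = 2.55376×10⁻⁵ m/K, α₂L₂ = 1.8421×10⁻⁵ m/K → total 4.39586×10⁻⁵ m/K
ΔT = g/(α₁L₁+α₂L₂) = 6.88×10⁻⁴ / 4.39586×10⁻⁵ = 15.651 K
T = 29.0 + 15.651 = 44.651 °C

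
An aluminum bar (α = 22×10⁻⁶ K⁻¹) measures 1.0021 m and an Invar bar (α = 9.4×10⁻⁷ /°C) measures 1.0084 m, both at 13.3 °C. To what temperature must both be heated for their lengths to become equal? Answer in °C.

Equal length when α₁L₁ΔT − α₂L₂ΔT = L₂ − L₁ = 6.30×10⁻³ m
α₁L₁ = 2.20462×10⁻⁵, α₂L₂ = 9.47896×10⁻⁷ → Δ(αL) = 2.1098304×10⁻⁵ m/K
ΔT = 6.30×10⁻³ / 2.1098304×10⁻⁵ = 298.602 K, so T = 13.3 + 298.602 = 311.902 °C

T = 311.9 °C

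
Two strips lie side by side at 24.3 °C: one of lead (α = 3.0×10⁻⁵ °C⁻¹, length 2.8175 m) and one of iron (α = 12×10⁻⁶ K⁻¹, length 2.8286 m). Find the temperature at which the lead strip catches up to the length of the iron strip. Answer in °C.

T = 243.7 °C

Equal length when α₁L₁ΔT − α₂L₂ΔT = L₂ − L₁ = 1.11×10⁻² m
α₁L₁ = 8.4525×10⁻⁵, α₂L₂ = 3.39432×10⁻⁵ → Δ(αL) = 5.05818×10⁻⁵ m/K
ΔT = 1.11×10⁻² / 5.05818×10⁻⁵ = 219.447 K, so T = 24.3 + 219.447 = 243.747 °C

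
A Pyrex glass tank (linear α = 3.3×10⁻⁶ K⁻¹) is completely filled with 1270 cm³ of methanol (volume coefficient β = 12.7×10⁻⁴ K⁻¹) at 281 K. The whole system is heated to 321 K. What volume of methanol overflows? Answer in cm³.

The tank also expands: β_container ≈ 3α = 9.9×10⁻⁶ /K
Net overflow = V₀(β_liq − 3α_cont)ΔT
β − 3α = 1.27×10⁻³ − 9.9×10⁻⁶ = 1.2601×10⁻³ /K; ΔT = 40 K
ΔV = 1270 × 1.2601×10⁻³ × 40 = 64.0 cm³

64.0 cm³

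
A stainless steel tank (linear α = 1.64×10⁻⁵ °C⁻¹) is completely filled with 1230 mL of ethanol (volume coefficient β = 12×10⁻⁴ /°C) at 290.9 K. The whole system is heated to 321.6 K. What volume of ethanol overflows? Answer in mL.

The tank also expands: β_container ≈ 3α = 4.92×10⁻⁵ /K
Net overflow = V₀(β_liq − 3α_cont)ΔT
β − 3α = 1.20×10⁻³ − 4.92×10⁻⁵ = 1.1508×10⁻³ /K; ΔT = 30.7 K
ΔV = 1230 × 1.1508×10⁻³ × 30.7 = 43.5 mL

43.5 mL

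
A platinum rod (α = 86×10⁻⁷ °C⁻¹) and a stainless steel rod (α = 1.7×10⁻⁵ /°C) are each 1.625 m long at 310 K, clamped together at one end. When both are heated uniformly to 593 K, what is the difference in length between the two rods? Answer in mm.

3.86 mm

ΔT = 283 K
platinum: ΔL = 86×10⁻⁷ × 1.625 m × 283 = 3.9549×10⁻³ m = 3.9549 mm
stainless steel: ΔL = 1.7×10⁻⁵ × 1.625 m × 283 = 7.8179×10⁻³ m = 7.8179 mm
difference = 7.8179 − 3.9549 = 3.8630 mm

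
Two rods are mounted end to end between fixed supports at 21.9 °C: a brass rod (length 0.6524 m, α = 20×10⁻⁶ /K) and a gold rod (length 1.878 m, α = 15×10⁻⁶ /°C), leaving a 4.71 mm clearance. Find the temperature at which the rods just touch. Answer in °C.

T = 136 °C

α₁L₁ = 1.3048×10⁻⁵ m/K, α₂L₂ = 2.817×10⁻⁵ m/K → total 4.1218×10⁻⁵ m/K
ΔT = g/(α₁L₁+α₂L₂) = 4.71×10⁻³ / 4.1218×10⁻⁵ = 114.27 K
T = 21.9 + 114.27 = 136.17 °C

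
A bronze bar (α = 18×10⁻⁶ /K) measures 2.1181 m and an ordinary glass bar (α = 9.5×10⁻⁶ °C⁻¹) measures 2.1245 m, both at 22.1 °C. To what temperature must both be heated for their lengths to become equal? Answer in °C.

L₁(1 + α₁ΔT) = L₂(1 + α₂ΔT) ⇒ ΔT = (L₂ − L₁)/(α₁L₁ − α₂L₂)
L₂ − L₁ = 2.1245 − 2.1181 = 6.40×10⁻³ m
α₁L₁ − α₂L₂ = 18×10⁻⁶×2.1181 − 9.5×10⁻⁶×2.1245 = 1.794305×10⁻⁵ m/K
ΔT = 6.40×10⁻³ / 1.794305×10⁻⁵ = 356.684 K
T = 22.1 + 356.684 = 378.784 °C

T = 378.8 °C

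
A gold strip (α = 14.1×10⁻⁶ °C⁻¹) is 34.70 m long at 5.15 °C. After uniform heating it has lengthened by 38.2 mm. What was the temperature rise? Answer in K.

ΔL = αL₀ΔT ⇒ ΔT = ΔL / (αL₀)
ΔT = 38.2×10⁻³ m / (14.1×10⁻⁶ × 34.70 m) = 78.076 K

ΔT = 78.1 K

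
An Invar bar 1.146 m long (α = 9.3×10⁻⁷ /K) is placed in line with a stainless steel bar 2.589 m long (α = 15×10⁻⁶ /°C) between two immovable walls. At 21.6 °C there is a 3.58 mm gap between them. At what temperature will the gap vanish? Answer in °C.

T = 111 °C

α₁L₁ = 1.06578×10⁻⁶ m/K, α₂L₂ = 3.8835×10⁻⁵ m/K → total 3.990078×10⁻⁵ m/K
ΔT = g/(α₁L₁+α₂L₂) = 3.58×10⁻³ / 3.990078×10⁻⁵ = 89.72 K
T = 21.6 + 89.72 = 111.32 °C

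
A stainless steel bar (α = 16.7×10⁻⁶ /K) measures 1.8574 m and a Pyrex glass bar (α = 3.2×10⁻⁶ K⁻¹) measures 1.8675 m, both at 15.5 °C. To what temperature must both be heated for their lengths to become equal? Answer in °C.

L₁(1 + α₁ΔT) = L₂(1 + α₂ΔT) ⇒ ΔT = (L₂ − L₁)/(α₁L₁ − α₂L₂)
L₂ − L₁ = 1.8675 − 1.8574 = 1.01×10⁻² m
α₁L₁ − α₂L₂ = 16.7×10⁻⁶×1.8574 − 3.2×10⁻⁶×1.8675 = 2.504258×10⁻⁵ m/K
ΔT = 1.01×10⁻² / 2.504258×10⁻⁵ = 403.313 K
T = 15.5 + 403.313 = 418.813 °C

T = 418.8 °C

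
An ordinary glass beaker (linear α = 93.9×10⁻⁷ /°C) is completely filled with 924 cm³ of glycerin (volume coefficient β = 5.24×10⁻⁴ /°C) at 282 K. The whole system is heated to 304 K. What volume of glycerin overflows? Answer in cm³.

10.1 cm³

The beaker also expands: β_container ≈ 3α = 2.817×10⁻⁵ /K
Net overflow = V₀(β_liq − 3α_cont)ΔT
β − 3α = 5.24×10⁻⁴ − 2.817×10⁻⁵ = 4.9583×10⁻⁴ /K; ΔT = 22 K
ΔV = 924 × 4.9583×10⁻⁴ × 22 = 10.1 cm³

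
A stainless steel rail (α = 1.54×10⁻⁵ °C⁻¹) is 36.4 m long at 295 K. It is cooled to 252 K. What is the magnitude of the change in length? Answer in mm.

ΔL = 24.1 mm

|ΔT| = |252 − 295| = 43 K
ΔL = αL₀ΔT = (1.54×10⁻⁵)(36.4)(43) = 2.41×10⁻² m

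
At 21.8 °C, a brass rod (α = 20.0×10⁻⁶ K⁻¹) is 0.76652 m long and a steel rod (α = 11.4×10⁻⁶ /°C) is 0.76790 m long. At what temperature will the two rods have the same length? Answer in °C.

L₁(1 + α₁ΔT) = L₂(1 + α₂ΔT) ⇒ ΔT = (L₂ − L₁)/(α₁L₁ − α₂L₂)
L₂ − L₁ = 0.76790 − 0.76652 = 1.38×10⁻³ m
α₁L₁ − α₂L₂ = 20.0×10⁻⁶×0.76652 − 11.4×10⁻⁶×0.76790 = 6.57634×10⁻⁶ m/K
ΔT = 1.38×10⁻³ / 6.57634×10⁻⁶ = 209.843 K
T = 21.8 + 209.843 = 231.643 °C

T = 231.6 °C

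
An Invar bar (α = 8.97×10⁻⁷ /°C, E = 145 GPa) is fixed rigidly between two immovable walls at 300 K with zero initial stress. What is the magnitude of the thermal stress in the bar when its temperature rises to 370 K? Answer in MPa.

Fully constrained: the free strain ε = αΔT is blocked, so σ = Eε = EαΔT.
|ΔT| = 70 K
σ = 145×10⁹ × 8.97×10⁻⁷ × 70 = 9.10×10⁶ Pa

σ = 9.10 MPa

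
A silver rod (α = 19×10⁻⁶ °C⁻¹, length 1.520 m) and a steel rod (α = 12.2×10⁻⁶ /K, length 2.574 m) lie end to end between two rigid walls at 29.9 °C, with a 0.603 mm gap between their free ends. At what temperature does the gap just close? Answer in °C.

T = 39.9 °C

Gap closes when ΔL₁ + ΔL₂ = 0.603 mm = 6.03×10⁻⁴ m
(α₁L₁ + α₂L₂)ΔT = g
α₁L₁ + α₂L₂ = 19×10⁻⁶×1.520 + 12.2×10⁻⁶×2.574 = 6.02828×10⁻⁵ m/K
ΔT = 6.03×10⁻⁴ / 6.02828×10⁻⁵ = 10.003 K
T = 29.9 + 10.003 = 39.903 °C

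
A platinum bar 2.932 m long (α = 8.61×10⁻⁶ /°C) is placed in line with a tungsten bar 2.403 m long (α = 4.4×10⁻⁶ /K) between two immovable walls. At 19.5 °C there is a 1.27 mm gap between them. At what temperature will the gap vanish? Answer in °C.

T = 55.0 °C

α₁L₁ = 2.524452×10⁻⁵ m/K, α₂L₂ = 1.05732×10⁻⁵ m/K → total 3.581772×10⁻⁵ m/K
ΔT = g/(α₁L₁+α₂L₂) = 1.27×10⁻³ / 3.581772×10⁻⁵ = 35.457 K
T = 19.5 + 35.457 = 54.957 °C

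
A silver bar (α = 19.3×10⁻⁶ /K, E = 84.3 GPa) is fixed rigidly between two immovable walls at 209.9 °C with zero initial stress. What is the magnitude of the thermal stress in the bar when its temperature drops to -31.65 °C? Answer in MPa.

Fully constrained: the free strain ε = αΔT is blocked, so σ = Eε = EαΔT.
|ΔT| = 241.55 K
σ = 84.3×10⁹ × 19.3×10⁻⁶ × 241.55 = 3.93×10⁸ Pa

σ = 393 MPa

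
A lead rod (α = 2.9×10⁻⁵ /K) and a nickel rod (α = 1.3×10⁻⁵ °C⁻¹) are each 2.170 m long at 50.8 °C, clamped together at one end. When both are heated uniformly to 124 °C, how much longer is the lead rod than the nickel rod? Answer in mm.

2.54 mm

ΔT = 73.2 K
lead: ΔL = 2.9×10⁻⁵ × 2.170 m × 73.2 = 4.6065×10⁻³ m = 4.6065 mm
nickel: ΔL = 1.3×10⁻⁵ × 2.170 m × 73.2 = 2.0650×10⁻³ m = 2.0650 mm
difference = 4.6065 − 2.0650 = 2.5415 mm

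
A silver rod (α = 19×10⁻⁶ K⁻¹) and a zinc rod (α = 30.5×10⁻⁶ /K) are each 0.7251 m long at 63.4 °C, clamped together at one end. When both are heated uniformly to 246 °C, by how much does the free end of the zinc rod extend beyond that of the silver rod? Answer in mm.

ΔT = 182.6 K
silver: ΔL = 19×10⁻⁶ × 0.7251 m × 182.6 = 2.5157×10⁻³ m = 2.5157 mm
zinc: ΔL = 30.5×10⁻⁶ × 0.7251 m × 182.6 = 4.0383×10⁻³ m = 4.0383 mm
difference = 4.0383 − 2.5157 = 1.5226 mm

1.52 mm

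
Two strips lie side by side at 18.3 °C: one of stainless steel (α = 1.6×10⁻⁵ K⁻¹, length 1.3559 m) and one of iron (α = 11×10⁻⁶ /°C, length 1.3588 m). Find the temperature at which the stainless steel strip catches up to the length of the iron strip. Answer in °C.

L₁(1 + α₁ΔT) = L₂(1 + α₂ΔT) ⇒ ΔT = (L₂ − L₁)/(α₁L₁ − α₂L₂)
L₂ − L₁ = 1.3588 − 1.3559 = 2.90×10⁻³ m
α₁L₁ − α₂L₂ = 1.6×10⁻⁵×1.3559 − 11×10⁻⁶×1.3588 = 6.7476×10⁻⁶ m/K
ΔT = 2.90×10⁻³ / 6.7476×10⁻⁶ = 429.782 K
T = 18.3 + 429.782 = 448.082 °C

T = 448.1 °C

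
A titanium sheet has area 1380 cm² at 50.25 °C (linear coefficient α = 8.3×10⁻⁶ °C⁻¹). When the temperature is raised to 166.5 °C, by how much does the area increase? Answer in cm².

ΔA = 2.66 cm²

Area coefficient ≈ 2α; |ΔT| = 116.25 K
ΔA = 2αA₀ΔT = 2(8.3×10⁻⁶)(1380)(116.25) = 2.66 cm²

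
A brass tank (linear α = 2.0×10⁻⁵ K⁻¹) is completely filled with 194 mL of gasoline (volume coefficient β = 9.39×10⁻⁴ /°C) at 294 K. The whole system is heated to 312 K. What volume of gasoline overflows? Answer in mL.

3.07 mL

The tank also expands: β_container ≈ 3α = 6.0×10⁻⁵ /K
Net overflow = V₀(β_liq − 3α_cont)ΔT
β − 3α = 9.39×10⁻⁴ − 6.0×10⁻⁵ = 8.79×10⁻⁴ /K; ΔT = 18 K
ΔV = 194 × 8.79×10⁻⁴ × 18 = 3.07 mL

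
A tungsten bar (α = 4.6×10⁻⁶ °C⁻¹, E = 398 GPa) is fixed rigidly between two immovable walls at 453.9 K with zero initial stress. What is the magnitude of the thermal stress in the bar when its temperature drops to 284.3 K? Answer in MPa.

σ = 311 MPa

Fully constrained: the free strain ε = αΔT is blocked, so σ = Eε = EαΔT.
|ΔT| = 169.6 K
σ = 398×10⁹ × 4.6×10⁻⁶ × 169.6 = 3.11×10⁸ Pa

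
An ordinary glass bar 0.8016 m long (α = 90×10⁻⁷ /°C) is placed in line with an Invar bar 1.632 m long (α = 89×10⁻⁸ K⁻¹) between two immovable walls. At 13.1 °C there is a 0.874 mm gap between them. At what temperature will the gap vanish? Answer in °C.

T = 114 °C

Gap closes when ΔL₁ + ΔL₂ = 0.874 mm = 8.74×10⁻⁴ m
(α₁L₁ + α₂L₂)ΔT = g
α₁L₁ + α₂L₂ = 90×10⁻⁷×0.8016 + 89×10⁻⁸×1.632 = 8.66688×10⁻⁶ m/K
ΔT = 8.74×10⁻⁴ / 8.66688×10⁻⁶ = 100.84 K
T = 13.1 + 100.84 = 113.94 °C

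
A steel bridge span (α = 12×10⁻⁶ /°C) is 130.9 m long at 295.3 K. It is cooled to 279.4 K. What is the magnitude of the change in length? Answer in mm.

|ΔT| = |279.4 − 295.3| = 15.9 K
ΔL = αL₀ΔT = (12×10⁻⁶)(130.9)(15.9) = 2.50×10⁻² m

ΔL = 25.0 mm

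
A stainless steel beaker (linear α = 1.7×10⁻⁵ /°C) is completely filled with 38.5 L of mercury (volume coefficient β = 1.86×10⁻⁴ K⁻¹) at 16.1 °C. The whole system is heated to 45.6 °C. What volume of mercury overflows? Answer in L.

The beaker also expands: β_container ≈ 3α = 5.1×10⁻⁵ /K
Net overflow = V₀(β_liq − 3α_cont)ΔT
β − 3α = 1.86×10⁻⁴ − 5.1×10⁻⁵ = 1.35×10⁻⁴ /K; ΔT = 29.5 K
ΔV = 38.5 × 1.35×10⁻⁴ × 29.5 = 0.153 L

0.153 L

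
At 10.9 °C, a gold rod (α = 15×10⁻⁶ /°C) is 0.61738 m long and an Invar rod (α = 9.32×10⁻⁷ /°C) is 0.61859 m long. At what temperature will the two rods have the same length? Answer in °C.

T = 150.2 °C

L₁(1 + α₁ΔT) = L₂(1 + α₂ΔT) ⇒ ΔT = (L₂ − L₁)/(α₁L₁ − α₂L₂)
L₂ − L₁ = 0.61859 − 0.61738 = 1.21×10⁻³ m
α₁L₁ − α₂L₂ = 15×10⁻⁶×0.61738 − 9.32×10⁻⁷×0.61859 = 8.68417412×10⁻⁶ m/K
ΔT = 1.21×10⁻³ / 8.68417412×10⁻⁶ = 139.334 K
T = 10.9 + 139.334 = 150.234 °C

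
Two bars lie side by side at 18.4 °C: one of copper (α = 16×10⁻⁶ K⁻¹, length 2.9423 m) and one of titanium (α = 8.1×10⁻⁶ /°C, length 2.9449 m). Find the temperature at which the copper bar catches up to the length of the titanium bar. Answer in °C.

T = 130.4 °C

Equal length when α₁L₁ΔT − α₂L₂ΔT = L₂ − L₁ = 2.60×10⁻³ m
α₁L₁ = 4.70768×10⁻⁵, α₂L₂ = 2.385369×10⁻⁵ → Δ(αL) = 2.322311×10⁻⁵ m/K
ΔT = 2.60×10⁻³ / 2.322311×10⁻⁵ = 111.957 K, so T = 18.4 + 111.957 = 130.357 °C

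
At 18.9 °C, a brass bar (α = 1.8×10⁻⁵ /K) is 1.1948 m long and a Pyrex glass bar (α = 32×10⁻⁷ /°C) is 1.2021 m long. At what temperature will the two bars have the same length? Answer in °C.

T = 432.3 °C

Equal length when α₁L₁ΔT − α₂L₂ΔT = L₂ − L₁ = 7.30×10⁻³ m
α₁L₁ = 2.15064×10⁻⁵, α₂L₂ = 3.84672×10⁻⁶ → Δ(αL) = 1.765968×10⁻⁵ m/K
ΔT = 7.30×10⁻³ / 1.765968×10⁻⁵ = 413.371 K, so T = 18.9 + 413.371 = 432.271 °C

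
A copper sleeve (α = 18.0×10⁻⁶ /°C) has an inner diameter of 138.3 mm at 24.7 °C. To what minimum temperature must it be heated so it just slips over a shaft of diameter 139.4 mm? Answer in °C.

Required Δd = 139.4 − 138.3 = 1.1 mm
Δd = αd₀ΔT ⇒ ΔT = Δd/(αd₀) = 1.1 / (18.0×10⁻⁶ × 138.3) = 441.87 K
T_min = 24.7 + 441.87 = 466.57 °C

T = 467 °C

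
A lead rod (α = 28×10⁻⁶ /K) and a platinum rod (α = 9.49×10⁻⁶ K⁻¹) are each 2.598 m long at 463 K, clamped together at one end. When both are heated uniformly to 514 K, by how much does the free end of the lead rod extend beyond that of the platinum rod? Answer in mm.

ΔT = 51 K
lead: ΔL = 28×10⁻⁶ × 2.598 m × 51 = 3.7099×10⁻³ m = 3.7099 mm
platinum: ΔL = 9.49×10⁻⁶ × 2.598 m × 51 = 1.2574×10⁻³ m = 1.2574 mm
difference = 3.7099 − 1.2574 = 2.4525 mm

2.45 mm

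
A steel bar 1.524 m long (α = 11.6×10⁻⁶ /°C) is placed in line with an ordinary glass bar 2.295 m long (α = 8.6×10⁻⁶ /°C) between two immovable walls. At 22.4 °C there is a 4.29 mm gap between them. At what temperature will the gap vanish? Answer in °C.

T = 137 °C

Gap closes when ΔL₁ + ΔL₂ = 4.29 mm = 4.29×10⁻³ m
(α₁L₁ + α₂L₂)ΔT = g
α₁L₁ + α₂L₂ = 11.6×10⁻⁶×1.524 + 8.6×10⁻⁶×2.295 = 3.74154×10⁻⁵ m/K
ΔT = 4.29×10⁻³ / 3.74154×10⁻⁵ = 114.66 K
T = 22.4 + 114.66 = 137.06 °C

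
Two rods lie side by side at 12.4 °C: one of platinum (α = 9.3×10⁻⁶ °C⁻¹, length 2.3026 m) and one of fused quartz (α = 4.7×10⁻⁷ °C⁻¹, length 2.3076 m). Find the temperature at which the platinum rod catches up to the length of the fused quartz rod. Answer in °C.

T = 258.3 °C

Equal length when α₁L₁ΔT − α₂L₂ΔT = L₂ − L₁ = 5.00×10⁻³ m
α₁L₁ = 2.141418×10⁻⁵, α₂L₂ = 1.084572×10⁻⁶ → Δ(αL) = 2.0329608×10⁻⁵ m/K
ΔT = 5.00×10⁻³ / 2.0329608×10⁻⁵ = 245.947 K, so T = 12.4 + 245.947 = 258.347 °C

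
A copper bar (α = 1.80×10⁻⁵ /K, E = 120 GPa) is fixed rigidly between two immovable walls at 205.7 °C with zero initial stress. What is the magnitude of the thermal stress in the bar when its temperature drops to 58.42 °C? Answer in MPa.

σ = 318 MPa

Fully constrained: the free strain ε = αΔT is blocked, so σ = Eε = EαΔT.
|ΔT| = 147.28 K
σ = 120×10⁹ × 1.80×10⁻⁵ × 147.28 = 3.18×10⁸ Pa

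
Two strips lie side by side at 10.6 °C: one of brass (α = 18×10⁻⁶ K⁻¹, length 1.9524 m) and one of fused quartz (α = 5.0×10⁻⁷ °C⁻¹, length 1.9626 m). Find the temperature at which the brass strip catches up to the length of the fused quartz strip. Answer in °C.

Equal length when α₁L₁ΔT − α₂L₂ΔT = L₂ − L₁ = 1.02×10⁻² m
α₁L₁ = 3.51432×10⁻⁵, α₂L₂ = 9.813×10⁻⁷ → Δ(αL) = 3.41619×10⁻⁵ m/K
ΔT = 1.02×10⁻² / 3.41619×10⁻⁵ = 298.578 K, so T = 10.6 + 298.578 = 309.178 °C

T = 309.2 °C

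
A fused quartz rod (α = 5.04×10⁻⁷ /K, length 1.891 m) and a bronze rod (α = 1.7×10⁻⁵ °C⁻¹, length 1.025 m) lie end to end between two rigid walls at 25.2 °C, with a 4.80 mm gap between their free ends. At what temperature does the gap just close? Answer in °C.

T = 286 °C

Gap closes when ΔL₁ + ΔL₂ = 4.80 mm = 4.80×10⁻³ m
(α₁L₁ + α₂L₂)ΔT = g
α₁L₁ + α₂L₂ = 5.04×10⁻⁷×1.891 + 1.7×10⁻⁵×1.025 = 1.8378064×10⁻⁵ m/K
ΔT = 4.80×10⁻³ / 1.8378064×10⁻⁵ = 261.18 K
T = 25.2 + 261.18 = 286.38 °C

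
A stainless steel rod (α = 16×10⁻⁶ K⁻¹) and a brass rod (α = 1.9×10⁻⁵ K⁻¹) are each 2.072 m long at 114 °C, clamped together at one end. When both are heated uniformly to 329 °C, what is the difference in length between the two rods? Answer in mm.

1.34 mm

ΔT = 215 K
stainless steel: ΔL = 16×10⁻⁶ × 2.072 m × 215 = 7.1277×10⁻³ m = 7.1277 mm
brass: ΔL = 1.9×10⁻⁵ × 2.072 m × 215 = 8.4641×10⁻³ m = 8.4641 mm
difference = 8.4641 − 7.1277 = 1.3364 mm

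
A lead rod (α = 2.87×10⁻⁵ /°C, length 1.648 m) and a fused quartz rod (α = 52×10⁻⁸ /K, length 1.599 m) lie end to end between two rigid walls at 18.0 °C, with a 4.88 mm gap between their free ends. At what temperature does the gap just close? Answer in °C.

T = 119 °C

Gap closes when ΔL₁ + ΔL₂ = 4.88 mm = 4.88×10⁻³ m
(α₁L₁ + α₂L₂)ΔT = g
α₁L₁ + α₂L₂ = 2.87×10⁻⁵×1.648 + 52×10⁻⁸×1.599 = 4.812908×10⁻⁵ m/K
ΔT = 4.88×10⁻³ / 4.812908×10⁻⁵ = 101.39 K
T = 18.0 + 101.39 = 119.39 °C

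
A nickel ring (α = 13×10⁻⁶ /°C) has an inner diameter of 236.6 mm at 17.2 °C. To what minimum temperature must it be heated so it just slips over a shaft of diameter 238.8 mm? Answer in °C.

Required Δd = 238.8 − 236.6 = 2.2 mm
Δd = αd₀ΔT ⇒ ΔT = Δd/(αd₀) = 2.2 / (13×10⁻⁶ × 236.6) = 715.26 K
T_min = 17.2 + 715.26 = 732.46 °C

T = 732 °C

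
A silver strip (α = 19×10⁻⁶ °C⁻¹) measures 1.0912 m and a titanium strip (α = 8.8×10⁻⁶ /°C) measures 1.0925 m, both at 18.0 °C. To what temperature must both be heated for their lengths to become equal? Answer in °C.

Equal length when α₁L₁ΔT − α₂L₂ΔT = L₂ − L₁ = 1.30×10⁻³ m
α₁L₁ = 2.07328×10⁻⁵, α₂L₂ = 9.614×10⁻⁶ → Δ(αL) = 1.11188×10⁻⁵ m/K
ΔT = 1.30×10⁻³ / 1.11188×10⁻⁵ = 116.919 K, so T = 18.0 + 116.919 = 134.919 °C

T = 134.9 °C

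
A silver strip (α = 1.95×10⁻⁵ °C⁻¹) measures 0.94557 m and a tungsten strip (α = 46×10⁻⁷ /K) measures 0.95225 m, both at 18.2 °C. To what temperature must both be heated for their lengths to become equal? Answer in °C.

T = 493.4 °C

L₁(1 + α₁ΔT) = L₂(1 + α₂ΔT) ⇒ ΔT = (L₂ − L₁)/(α₁L₁ − α₂L₂)
L₂ − L₁ = 0.95225 − 0.94557 = 6.68×10⁻³ m
α₁L₁ − α₂L₂ = 1.95×10⁻⁵×0.94557 − 46×10⁻⁷×0.95225 = 1.4058265×10⁻⁵ m/K
ΔT = 6.68×10⁻³ / 1.4058265×10⁻⁵ = 475.165 K
T = 18.2 + 475.165 = 493.365 °C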